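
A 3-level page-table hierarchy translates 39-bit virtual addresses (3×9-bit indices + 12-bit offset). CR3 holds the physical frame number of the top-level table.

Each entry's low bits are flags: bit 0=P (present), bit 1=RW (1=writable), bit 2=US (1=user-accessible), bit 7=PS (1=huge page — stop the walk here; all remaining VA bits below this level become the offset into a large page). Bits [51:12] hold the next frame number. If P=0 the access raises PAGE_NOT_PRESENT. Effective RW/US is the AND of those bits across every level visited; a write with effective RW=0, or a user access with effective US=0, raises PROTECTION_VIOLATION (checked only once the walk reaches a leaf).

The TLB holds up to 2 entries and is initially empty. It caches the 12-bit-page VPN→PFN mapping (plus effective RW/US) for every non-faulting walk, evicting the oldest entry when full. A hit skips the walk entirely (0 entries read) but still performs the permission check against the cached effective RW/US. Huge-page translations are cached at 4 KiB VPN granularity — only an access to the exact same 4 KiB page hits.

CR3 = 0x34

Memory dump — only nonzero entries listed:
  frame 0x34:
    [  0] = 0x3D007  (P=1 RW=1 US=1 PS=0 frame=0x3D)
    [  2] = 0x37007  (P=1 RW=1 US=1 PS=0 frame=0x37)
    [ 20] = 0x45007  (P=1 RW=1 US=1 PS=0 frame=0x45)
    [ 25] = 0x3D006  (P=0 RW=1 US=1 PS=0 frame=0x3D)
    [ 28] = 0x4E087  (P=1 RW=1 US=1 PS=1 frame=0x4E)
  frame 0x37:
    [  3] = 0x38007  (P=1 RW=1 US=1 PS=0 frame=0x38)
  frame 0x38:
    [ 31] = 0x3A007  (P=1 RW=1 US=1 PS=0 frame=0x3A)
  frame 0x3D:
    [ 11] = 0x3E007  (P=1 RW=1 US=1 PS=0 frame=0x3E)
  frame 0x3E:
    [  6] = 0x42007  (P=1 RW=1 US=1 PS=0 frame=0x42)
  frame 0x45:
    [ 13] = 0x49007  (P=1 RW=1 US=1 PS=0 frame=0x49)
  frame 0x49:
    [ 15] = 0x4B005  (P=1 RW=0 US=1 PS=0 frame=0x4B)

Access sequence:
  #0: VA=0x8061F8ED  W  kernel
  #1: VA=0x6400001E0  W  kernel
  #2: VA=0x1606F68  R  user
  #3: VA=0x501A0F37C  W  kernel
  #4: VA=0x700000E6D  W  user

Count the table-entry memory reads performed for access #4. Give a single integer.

Trace:
#0 VA=0x8061F8ED (w,kernel):
  [0] read 0x34 idx=2: raw=0x37007 flags P=1 W=1 U=1 S=0
  [1] read 0x37 idx=3: raw=0x38007 flags P=1 W=1 U=1 S=0
  [2] read 0x38 idx=31: raw=0x3A007 flags P=1 W=1 U=1 S=0
  → PA=0x3A8ED  (3 entries read)
#1 VA=0x6400001E0 (w,kernel):
  [0] read 0x34 idx=25: raw=0x3D006 flags P=0 W=1 U=1 S=0
  ⇒ fault: PAGE_NOT_PRESENT  — 1 lookups
#2 VA=0x1606F68 (r,user):
  [0] read 0x34 idx=0: raw=0x3D007 flags P=1 W=1 U=1 S=0
  [1] read 0x3D idx=11: raw=0x3E007 flags P=1 W=1 U=1 S=0
  [2] read 0x3E idx=6: raw=0x42007 flags P=1 W=1 U=1 S=0
  → PA=0x42F68  (3 entries read)
#3 VA=0x501A0F37C (w,kernel):
  [0] read 0x34 idx=20: raw=0x45007 flags P=1 W=1 U=1 S=0
  [1] read 0x45 idx=13: raw=0x49007 flags P=1 W=1 U=1 S=0
  [2] read 0x49 idx=15: raw=0x4B005 flags P=1 W=0 U=1 S=0
  ⇒ fault: PROTECTION_VIOLATION  — 3 lookups
#4 VA=0x700000E6D (w,user):
  [0] read 0x34 idx=28: raw=0x4E087 flags P=1 W=1 U=1 S=1
  → PA=0x4EE6D (huge @L0)  (1 entries read)

Entries read for #4: 1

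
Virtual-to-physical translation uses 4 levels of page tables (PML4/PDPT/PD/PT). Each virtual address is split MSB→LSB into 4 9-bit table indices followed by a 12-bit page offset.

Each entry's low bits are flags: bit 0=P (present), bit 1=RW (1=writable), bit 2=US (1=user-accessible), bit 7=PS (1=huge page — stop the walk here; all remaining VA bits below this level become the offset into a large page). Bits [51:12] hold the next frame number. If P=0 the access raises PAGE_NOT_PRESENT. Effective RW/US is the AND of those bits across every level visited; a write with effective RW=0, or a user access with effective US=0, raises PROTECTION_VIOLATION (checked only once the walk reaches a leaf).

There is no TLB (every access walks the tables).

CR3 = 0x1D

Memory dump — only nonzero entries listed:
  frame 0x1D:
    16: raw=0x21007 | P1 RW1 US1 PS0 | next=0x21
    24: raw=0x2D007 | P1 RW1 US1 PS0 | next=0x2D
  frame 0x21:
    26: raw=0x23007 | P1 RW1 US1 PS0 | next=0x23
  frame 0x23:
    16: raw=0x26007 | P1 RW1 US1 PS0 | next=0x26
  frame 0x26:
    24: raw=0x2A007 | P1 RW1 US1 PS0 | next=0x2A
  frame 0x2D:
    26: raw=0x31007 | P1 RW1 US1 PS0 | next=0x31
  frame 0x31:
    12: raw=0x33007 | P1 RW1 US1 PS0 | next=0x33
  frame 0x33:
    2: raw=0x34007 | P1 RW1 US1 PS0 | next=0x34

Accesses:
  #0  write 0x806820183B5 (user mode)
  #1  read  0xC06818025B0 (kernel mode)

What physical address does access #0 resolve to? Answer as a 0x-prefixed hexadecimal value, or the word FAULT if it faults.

Walk each access:
#0 VA=0x806820183B5 (w,user):
  L0: frame=0x1D idx=16 entry=0x21007 [P=1 RW=1 US=1 PS=0]
  L1: frame=0x21 idx=26 entry=0x23007 [P=1 RW=1 US=1 PS=0]
  L2: frame=0x23 idx=16 entry=0x26007 [P=1 RW=1 US=1 PS=0]
  L3: frame=0x26 idx=24 entry=0x2A007 [P=1 RW=1 US=1 PS=0]
  ✓ 0x2A3B5  — 4 lookups
#1 VA=0xC06818025B0 (r,kernel):
  L0: frame=0x1D idx=24 entry=0x2D007 [P=1 RW=1 US=1 PS=0]
  L1: frame=0x2D idx=26 entry=0x31007 [P=1 RW=1 US=1 PS=0]
  L2: frame=0x31 idx=12 entry=0x33007 [P=1 RW=1 US=1 PS=0]
  L3: frame=0x33 idx=2 entry=0x34007 [P=1 RW=1 US=1 PS=0]
  ✓ 0x345B0  — 4 lookups

Access #0 PA: 0x2A3B5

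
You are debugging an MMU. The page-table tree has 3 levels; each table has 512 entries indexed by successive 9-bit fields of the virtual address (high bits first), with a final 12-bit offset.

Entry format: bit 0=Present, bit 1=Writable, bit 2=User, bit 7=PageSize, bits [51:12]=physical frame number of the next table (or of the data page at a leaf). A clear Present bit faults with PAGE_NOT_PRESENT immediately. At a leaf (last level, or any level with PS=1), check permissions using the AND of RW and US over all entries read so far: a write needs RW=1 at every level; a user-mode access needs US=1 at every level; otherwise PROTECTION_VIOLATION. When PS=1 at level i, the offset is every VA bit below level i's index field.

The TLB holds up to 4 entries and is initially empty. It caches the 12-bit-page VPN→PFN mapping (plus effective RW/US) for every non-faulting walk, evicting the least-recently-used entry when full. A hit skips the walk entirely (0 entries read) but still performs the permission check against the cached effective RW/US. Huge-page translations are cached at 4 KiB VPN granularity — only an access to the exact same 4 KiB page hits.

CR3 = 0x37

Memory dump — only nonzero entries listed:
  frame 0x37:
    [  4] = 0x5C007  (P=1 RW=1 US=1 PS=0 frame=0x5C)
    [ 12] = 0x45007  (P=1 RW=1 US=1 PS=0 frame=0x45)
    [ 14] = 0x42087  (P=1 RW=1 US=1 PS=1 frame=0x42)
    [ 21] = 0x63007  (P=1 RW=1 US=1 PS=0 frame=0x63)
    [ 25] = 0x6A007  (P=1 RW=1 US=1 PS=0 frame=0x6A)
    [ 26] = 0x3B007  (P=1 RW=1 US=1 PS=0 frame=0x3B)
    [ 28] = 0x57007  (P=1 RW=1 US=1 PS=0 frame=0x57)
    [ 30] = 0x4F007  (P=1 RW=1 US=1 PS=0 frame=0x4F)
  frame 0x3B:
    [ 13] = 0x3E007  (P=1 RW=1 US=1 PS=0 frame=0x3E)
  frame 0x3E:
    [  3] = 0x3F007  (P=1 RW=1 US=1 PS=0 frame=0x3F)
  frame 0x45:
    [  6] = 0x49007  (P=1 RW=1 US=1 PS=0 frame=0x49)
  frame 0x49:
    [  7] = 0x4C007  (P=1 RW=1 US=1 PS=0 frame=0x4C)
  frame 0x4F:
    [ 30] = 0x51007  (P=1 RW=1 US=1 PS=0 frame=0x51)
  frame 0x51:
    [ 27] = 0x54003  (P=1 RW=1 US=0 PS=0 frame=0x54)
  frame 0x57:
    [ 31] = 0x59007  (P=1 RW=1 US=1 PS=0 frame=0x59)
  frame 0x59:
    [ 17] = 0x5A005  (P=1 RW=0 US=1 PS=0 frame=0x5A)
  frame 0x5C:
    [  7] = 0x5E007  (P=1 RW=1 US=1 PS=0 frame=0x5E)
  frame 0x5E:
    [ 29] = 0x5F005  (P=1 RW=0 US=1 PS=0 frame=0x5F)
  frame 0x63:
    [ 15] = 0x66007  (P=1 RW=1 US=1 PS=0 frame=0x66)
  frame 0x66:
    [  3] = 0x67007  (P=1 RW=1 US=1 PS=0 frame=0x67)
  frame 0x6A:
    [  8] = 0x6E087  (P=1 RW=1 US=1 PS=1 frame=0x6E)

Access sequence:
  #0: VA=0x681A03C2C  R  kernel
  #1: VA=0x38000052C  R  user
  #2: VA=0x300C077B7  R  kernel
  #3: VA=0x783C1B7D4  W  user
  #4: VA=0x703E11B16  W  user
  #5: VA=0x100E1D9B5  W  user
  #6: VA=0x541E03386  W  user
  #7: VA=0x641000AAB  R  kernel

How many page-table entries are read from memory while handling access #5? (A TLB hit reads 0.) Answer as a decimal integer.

Per-access translation:
#0 VA=0x681A03C2C (r,kernel):
  [0] read 0x37 idx=26: raw=0x3B007 flags P=1 W=1 U=1 S=0
  [1] read 0x3B idx=13: raw=0x3E007 flags P=1 W=1 U=1 S=0
  [2] read 0x3E idx=3: raw=0x3F007 flags P=1 W=1 U=1 S=0
  ✓ 0x3FC2C  — 3 lookups
#1 VA=0x38000052C (r,user):
  [0] read 0x37 idx=14: raw=0x42087 flags P=1 W=1 U=1 S=1
  ✓ 0x4252C (huge @L0)  — 1 lookups
#2 VA=0x300C077B7 (r,kernel):
  [0] read 0x37 idx=12: raw=0x45007 flags P=1 W=1 U=1 S=0
  [1] read 0x45 idx=6: raw=0x49007 flags P=1 W=1 U=1 S=0
  [2] read 0x49 idx=7: raw=0x4C007 flags P=1 W=1 U=1 S=0
  ✓ 0x4C7B7  — 3 lookups
#3 VA=0x783C1B7D4 (w,user):
  [0] read 0x37 idx=30: raw=0x4F007 flags P=1 W=1 U=1 S=0
  [1] read 0x4F idx=30: raw=0x51007 flags P=1 W=1 U=1 S=0
  [2] read 0x51 idx=27: raw=0x54003 flags P=1 W=1 U=0 S=0
  → PROTECTION_VIOLATION  (3 entries read)
#4 VA=0x703E11B16 (w,user):
  [0] read 0x37 idx=28: raw=0x57007 flags P=1 W=1 U=1 S=0
  [1] read 0x57 idx=31: raw=0x59007 flags P=1 W=1 U=1 S=0
  [2] read 0x59 idx=17: raw=0x5A005 flags P=1 W=0 U=1 S=0
  → PROTECTION_VIOLATION  (3 entries read)
#5 VA=0x100E1D9B5 (w,user):
  [0] read 0x37 idx=4: raw=0x5C007 flags P=1 W=1 U=1 S=0
  [1] read 0x5C idx=7: raw=0x5E007 flags P=1 W=1 U=1 S=0
  [2] read 0x5E idx=29: raw=0x5F005 flags P=1 W=0 U=1 S=0
  → PROTECTION_VIOLATION  (3 entries read)
#6 VA=0x541E03386 (w,user):
  [0] read 0x37 idx=21: raw=0x63007 flags P=1 W=1 U=1 S=0
  [1] read 0x63 idx=15: raw=0x66007 flags P=1 W=1 U=1 S=0
  [2] read 0x66 idx=3: raw=0x67007 flags P=1 W=1 U=1 S=0
  ✓ 0x67386  — 3 lookups
#7 VA=0x641000AAB (r,kernel):
  [0] read 0x37 idx=25: raw=0x6A007 flags P=1 W=1 U=1 S=0
  [1] read 0x6A idx=8: raw=0x6E087 flags P=1 W=1 U=1 S=1
  ✓ 0x6EAAB (huge @L1)  — 2 lookups

Entries read for #5: 3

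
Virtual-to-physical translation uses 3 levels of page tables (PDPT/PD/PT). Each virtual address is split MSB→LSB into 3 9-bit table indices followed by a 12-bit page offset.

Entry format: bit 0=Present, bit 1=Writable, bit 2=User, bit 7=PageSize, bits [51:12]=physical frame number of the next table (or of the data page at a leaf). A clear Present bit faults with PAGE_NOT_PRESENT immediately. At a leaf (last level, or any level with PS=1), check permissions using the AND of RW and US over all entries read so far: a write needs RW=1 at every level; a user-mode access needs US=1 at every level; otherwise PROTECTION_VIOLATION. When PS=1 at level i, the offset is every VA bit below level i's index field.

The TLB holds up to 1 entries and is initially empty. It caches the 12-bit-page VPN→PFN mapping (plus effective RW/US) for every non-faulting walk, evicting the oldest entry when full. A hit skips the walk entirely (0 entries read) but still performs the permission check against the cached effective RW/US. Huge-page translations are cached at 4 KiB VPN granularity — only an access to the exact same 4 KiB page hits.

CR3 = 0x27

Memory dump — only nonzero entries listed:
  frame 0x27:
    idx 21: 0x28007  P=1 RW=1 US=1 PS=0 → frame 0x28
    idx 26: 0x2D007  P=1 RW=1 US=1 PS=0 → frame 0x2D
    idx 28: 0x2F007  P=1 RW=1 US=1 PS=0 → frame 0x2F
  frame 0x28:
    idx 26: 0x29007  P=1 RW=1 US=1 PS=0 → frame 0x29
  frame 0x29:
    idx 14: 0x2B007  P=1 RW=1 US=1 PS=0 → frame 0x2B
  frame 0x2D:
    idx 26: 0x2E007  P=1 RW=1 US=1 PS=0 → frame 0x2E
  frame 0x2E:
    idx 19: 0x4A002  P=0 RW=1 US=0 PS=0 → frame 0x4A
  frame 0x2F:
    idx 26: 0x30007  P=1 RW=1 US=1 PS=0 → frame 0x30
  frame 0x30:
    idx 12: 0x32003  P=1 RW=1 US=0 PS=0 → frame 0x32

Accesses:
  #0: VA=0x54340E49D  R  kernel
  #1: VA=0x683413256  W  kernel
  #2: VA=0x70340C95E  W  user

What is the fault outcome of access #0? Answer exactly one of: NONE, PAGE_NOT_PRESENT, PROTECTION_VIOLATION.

Trace:
#0 VA=0x54340E49D (r,kernel):
  L0: frame=0x27 idx=21 entry=0x28007 [P=1 RW=1 US=1 PS=0]
  L1: frame=0x28 idx=26 entry=0x29007 [P=1 RW=1 US=1 PS=0]
  L2: frame=0x29 idx=14 entry=0x2B007 [P=1 RW=1 US=1 PS=0]
  ✓ 0x2B49D  — 3 lookups
#1 VA=0x683413256 (w,kernel):
  L0: frame=0x27 idx=26 entry=0x2D007 [P=1 RW=1 US=1 PS=0]
  L1: frame=0x2D idx=26 entry=0x2E007 [P=1 RW=1 US=1 PS=0]
  L2: frame=0x2E idx=19 entry=0x4A002 [P=0 RW=1 US=0 PS=0]
  ✗ PAGE_NOT_PRESENT  [3 reads]
#2 VA=0x70340C95E (w,user):
  L0: frame=0x27 idx=28 entry=0x2F007 [P=1 RW=1 US=1 PS=0]
  L1: frame=0x2F idx=26 entry=0x30007 [P=1 RW=1 US=1 PS=0]
  L2: frame=0x30 idx=12 entry=0x32003 [P=1 RW=1 US=0 PS=0]
  ✗ PROTECTION_VIOLATION  [3 reads]

Access #0 fault: NONE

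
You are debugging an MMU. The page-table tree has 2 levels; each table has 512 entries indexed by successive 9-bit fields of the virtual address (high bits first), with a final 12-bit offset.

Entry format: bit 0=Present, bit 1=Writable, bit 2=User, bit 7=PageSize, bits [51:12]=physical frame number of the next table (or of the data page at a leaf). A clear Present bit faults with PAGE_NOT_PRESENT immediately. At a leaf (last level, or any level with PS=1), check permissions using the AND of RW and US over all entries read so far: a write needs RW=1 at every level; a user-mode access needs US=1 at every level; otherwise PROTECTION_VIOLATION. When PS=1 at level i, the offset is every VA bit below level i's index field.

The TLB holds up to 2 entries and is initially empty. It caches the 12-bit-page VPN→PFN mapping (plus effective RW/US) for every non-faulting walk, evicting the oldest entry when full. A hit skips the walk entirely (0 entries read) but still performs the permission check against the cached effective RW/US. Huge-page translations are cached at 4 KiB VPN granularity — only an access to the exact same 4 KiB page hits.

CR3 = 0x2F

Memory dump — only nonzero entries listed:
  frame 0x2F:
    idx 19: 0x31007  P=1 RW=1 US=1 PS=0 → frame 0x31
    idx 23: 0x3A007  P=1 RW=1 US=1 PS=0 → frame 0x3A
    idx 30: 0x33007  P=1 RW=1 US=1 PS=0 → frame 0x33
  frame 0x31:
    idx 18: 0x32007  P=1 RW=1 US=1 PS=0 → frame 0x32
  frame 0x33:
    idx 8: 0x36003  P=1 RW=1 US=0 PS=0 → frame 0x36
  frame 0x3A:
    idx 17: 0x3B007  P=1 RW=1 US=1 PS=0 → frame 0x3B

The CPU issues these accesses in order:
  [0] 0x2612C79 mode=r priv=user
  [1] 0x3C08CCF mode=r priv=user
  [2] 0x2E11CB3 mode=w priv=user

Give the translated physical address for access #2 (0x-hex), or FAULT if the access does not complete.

Per-access translation:
#0 VA=0x2612C79 (r,user):
  lvl0: tbl 0x2F, slot 19 ⇒ 0x31007 (P1/RW1/US1/PS0)
  lvl1: tbl 0x31, slot 18 ⇒ 0x32007 (P1/RW1/US1/PS0)
  ✓ 0x32C79  — 2 lookups
#1 VA=0x3C08CCF (r,user):
  lvl0: tbl 0x2F, slot 30 ⇒ 0x33007 (P1/RW1/US1/PS0)
  lvl1: tbl 0x33, slot 8 ⇒ 0x36003 (P1/RW1/US0/PS0)
  ✗ PROTECTION_VIOLATION  [2 reads]
#2 VA=0x2E11CB3 (w,user):
  lvl0: tbl 0x2F, slot 23 ⇒ 0x3A007 (P1/RW1/US1/PS0)
  lvl1: tbl 0x3A, slot 17 ⇒ 0x3B007 (P1/RW1/US1/PS0)
  ✓ 0x3BCB3  — 2 lookups

Access #2 PA: 0x3BCB3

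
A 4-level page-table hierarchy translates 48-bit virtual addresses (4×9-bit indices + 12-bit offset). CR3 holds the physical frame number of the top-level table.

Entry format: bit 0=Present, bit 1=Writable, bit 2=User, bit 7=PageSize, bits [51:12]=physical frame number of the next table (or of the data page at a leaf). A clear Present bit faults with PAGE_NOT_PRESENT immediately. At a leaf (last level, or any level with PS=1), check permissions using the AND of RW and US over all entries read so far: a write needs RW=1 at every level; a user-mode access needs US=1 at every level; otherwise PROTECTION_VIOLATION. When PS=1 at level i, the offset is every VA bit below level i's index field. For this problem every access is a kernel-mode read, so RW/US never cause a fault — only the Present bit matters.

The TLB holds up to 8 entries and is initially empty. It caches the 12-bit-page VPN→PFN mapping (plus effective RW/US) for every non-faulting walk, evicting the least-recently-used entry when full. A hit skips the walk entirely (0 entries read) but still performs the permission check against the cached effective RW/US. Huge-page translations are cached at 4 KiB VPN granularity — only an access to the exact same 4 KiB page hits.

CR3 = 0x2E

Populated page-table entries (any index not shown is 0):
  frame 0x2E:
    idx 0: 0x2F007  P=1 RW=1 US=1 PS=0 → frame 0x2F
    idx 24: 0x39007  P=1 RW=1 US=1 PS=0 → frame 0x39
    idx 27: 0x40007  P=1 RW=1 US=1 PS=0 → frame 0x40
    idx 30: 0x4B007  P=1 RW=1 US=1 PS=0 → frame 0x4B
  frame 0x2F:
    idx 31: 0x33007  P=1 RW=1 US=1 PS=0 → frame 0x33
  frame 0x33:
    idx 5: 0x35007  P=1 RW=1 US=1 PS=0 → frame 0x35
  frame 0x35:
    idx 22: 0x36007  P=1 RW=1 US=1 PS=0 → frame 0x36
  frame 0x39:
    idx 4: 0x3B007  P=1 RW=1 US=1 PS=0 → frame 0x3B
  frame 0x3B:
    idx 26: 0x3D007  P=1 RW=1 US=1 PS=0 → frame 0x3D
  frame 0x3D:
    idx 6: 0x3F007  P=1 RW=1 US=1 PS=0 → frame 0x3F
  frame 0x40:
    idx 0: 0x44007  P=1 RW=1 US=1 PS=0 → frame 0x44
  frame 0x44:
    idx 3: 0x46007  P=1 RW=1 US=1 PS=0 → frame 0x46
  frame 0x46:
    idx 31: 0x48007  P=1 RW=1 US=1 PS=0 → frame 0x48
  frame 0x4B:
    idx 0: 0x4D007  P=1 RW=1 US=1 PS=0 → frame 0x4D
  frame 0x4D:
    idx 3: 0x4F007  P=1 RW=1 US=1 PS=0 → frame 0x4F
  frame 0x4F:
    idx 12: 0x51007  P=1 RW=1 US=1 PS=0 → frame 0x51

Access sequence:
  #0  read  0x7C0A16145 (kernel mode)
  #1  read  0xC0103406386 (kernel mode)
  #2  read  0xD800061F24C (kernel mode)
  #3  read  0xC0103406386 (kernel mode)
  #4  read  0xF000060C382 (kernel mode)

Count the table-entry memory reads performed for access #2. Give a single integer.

Trace:
#0 VA=0x7C0A16145 (r,kernel):
  L0: frame=0x2E idx=0 entry=0x2F007 [P=1 RW=1 US=1 PS=0]
  L1: frame=0x2F idx=31 entry=0x33007 [P=1 RW=1 US=1 PS=0]
  L2: frame=0x33 idx=5 entry=0x35007 [P=1 RW=1 US=1 PS=0]
  L3: frame=0x35 idx=22 entry=0x36007 [P=1 RW=1 US=1 PS=0]
  → PA=0x36145  (4 entries read)
#1 VA=0xC0103406386 (r,kernel):
  L0: frame=0x2E idx=24 entry=0x39007 [P=1 RW=1 US=1 PS=0]
  L1: frame=0x39 idx=4 entry=0x3B007 [P=1 RW=1 US=1 PS=0]
  L2: frame=0x3B idx=26 entry=0x3D007 [P=1 RW=1 US=1 PS=0]
  L3: frame=0x3D idx=6 entry=0x3F007 [P=1 RW=1 US=1 PS=0]
  → PA=0x3F386  (4 entries read)
#2 VA=0xD800061F24C (r,kernel):
  L0: frame=0x2E idx=27 entry=0x40007 [P=1 RW=1 US=1 PS=0]
  L1: frame=0x40 idx=0 entry=0x44007 [P=1 RW=1 US=1 PS=0]
  L2: frame=0x44 idx=3 entry=0x46007 [P=1 RW=1 US=1 PS=0]
  L3: frame=0x46 idx=31 entry=0x48007 [P=1 RW=1 US=1 PS=0]
  → PA=0x4824C  (4 entries read)
#3 VA=0xC0103406386 (r,kernel):
  TLB hit vpn=0xC0103406 → PA=0x3F386
#4 VA=0xF000060C382 (r,kernel):
  L0: frame=0x2E idx=30 entry=0x4B007 [P=1 RW=1 US=1 PS=0]
  L1: frame=0x4B idx=0 entry=0x4D007 [P=1 RW=1 US=1 PS=0]
  L2: frame=0x4D idx=3 entry=0x4F007 [P=1 RW=1 US=1 PS=0]
  L3: frame=0x4F idx=12 entry=0x51007 [P=1 RW=1 US=1 PS=0]
  → PA=0x51382  (4 entries read)

Entries read for #2: 4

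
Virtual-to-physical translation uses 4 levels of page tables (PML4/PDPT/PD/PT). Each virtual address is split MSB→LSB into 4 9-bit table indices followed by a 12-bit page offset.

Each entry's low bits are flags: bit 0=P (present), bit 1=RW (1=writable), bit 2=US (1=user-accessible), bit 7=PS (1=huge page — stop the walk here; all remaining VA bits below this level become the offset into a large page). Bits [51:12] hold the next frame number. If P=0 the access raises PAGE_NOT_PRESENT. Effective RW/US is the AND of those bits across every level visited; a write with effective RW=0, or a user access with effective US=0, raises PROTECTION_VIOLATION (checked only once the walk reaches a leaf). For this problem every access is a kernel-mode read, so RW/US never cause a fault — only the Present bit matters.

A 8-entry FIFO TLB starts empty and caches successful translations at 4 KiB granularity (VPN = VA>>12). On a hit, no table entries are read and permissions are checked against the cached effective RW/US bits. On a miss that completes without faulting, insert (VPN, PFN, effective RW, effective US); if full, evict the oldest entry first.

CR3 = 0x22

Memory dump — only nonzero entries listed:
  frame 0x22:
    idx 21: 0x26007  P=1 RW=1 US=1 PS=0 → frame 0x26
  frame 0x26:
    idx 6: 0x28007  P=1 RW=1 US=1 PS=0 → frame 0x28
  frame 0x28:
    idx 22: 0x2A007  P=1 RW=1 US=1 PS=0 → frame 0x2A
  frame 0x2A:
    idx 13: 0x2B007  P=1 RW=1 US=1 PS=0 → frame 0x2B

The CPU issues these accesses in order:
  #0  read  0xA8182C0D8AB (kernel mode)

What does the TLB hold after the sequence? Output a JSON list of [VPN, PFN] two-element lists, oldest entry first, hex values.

Trace:
#0 VA=0xA8182C0D8AB (r,kernel):
  L0 @0x22[21] → 0x26007  P=1,RW=1,US=1,PS=0
  L1 @0x26[6] → 0x28007  P=1,RW=1,US=1,PS=0
  L2 @0x28[22] → 0x2A007  P=1,RW=1,US=1,PS=0
  L3 @0x2A[13] → 0x2B007  P=1,RW=1,US=1,PS=0
  ✓ 0x2B8AB  — 4 lookups

TLB: [["0xA8182C0D", "0x2B"]]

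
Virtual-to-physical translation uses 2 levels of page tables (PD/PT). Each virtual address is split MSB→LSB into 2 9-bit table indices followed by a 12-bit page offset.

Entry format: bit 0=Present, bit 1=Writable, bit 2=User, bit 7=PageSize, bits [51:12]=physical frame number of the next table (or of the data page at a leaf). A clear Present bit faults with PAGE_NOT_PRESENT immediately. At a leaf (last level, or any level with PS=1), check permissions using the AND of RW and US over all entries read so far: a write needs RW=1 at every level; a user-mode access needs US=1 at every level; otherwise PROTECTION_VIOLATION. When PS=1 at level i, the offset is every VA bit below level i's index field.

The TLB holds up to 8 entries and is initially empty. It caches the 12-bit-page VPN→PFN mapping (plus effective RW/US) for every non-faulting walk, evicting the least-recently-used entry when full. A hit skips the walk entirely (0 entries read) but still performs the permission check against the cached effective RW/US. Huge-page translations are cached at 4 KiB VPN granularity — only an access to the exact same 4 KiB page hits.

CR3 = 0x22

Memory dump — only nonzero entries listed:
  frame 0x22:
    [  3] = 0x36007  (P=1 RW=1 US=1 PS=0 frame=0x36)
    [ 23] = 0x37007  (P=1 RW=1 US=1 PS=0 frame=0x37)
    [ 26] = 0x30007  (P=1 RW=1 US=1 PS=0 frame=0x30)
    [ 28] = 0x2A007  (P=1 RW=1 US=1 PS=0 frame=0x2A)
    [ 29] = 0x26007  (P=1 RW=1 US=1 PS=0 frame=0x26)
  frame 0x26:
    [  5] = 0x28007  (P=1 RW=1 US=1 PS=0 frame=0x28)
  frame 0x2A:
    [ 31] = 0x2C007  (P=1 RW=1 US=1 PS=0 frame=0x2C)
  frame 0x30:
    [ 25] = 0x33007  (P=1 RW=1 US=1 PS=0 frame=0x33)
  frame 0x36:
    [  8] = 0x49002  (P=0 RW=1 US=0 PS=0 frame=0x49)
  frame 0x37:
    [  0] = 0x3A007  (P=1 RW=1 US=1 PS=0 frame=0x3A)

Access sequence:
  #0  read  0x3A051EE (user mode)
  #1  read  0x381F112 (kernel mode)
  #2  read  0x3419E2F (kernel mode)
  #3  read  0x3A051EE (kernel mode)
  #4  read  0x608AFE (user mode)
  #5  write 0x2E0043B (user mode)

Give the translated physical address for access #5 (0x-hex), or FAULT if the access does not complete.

Walk each access:
#0 VA=0x3A051EE (r,user):
  L0: frame=0x22 idx=29 entry=0x26007 [P=1 RW=1 US=1 PS=0]
  L1: frame=0x26 idx=5 entry=0x28007 [P=1 RW=1 US=1 PS=0]
  → PA=0x281EE  (2 entries read)
#1 VA=0x381F112 (r,kernel):
  L0: frame=0x22 idx=28 entry=0x2A007 [P=1 RW=1 US=1 PS=0]
  L1: frame=0x2A idx=31 entry=0x2C007 [P=1 RW=1 US=1 PS=0]
  → PA=0x2C112  (2 entries read)
#2 VA=0x3419E2F (r,kernel):
  L0: frame=0x22 idx=26 entry=0x30007 [P=1 RW=1 US=1 PS=0]
  L1: frame=0x30 idx=25 entry=0x33007 [P=1 RW=1 US=1 PS=0]
  → PA=0x33E2F  (2 entries read)
#3 VA=0x3A051EE (r,kernel):
  TLB hit vpn=0x3A05 → PA=0x281EE
#4 VA=0x608AFE (r,user):
  L0: frame=0x22 idx=3 entry=0x36007 [P=1 RW=1 US=1 PS=0]
  L1: frame=0x36 idx=8 entry=0x49002 [P=0 RW=1 US=0 PS=0]
  ⇒ fault: PAGE_NOT_PRESENT  — 2 lookups
#5 VA=0x2E0043B (w,user):
  L0: frame=0x22 idx=23 entry=0x37007 [P=1 RW=1 US=1 PS=0]
  L1: frame=0x37 idx=0 entry=0x3A007 [P=1 RW=1 US=1 PS=0]
  → PA=0x3A43B  (2 entries read)

Access #5 PA: 0x3A43B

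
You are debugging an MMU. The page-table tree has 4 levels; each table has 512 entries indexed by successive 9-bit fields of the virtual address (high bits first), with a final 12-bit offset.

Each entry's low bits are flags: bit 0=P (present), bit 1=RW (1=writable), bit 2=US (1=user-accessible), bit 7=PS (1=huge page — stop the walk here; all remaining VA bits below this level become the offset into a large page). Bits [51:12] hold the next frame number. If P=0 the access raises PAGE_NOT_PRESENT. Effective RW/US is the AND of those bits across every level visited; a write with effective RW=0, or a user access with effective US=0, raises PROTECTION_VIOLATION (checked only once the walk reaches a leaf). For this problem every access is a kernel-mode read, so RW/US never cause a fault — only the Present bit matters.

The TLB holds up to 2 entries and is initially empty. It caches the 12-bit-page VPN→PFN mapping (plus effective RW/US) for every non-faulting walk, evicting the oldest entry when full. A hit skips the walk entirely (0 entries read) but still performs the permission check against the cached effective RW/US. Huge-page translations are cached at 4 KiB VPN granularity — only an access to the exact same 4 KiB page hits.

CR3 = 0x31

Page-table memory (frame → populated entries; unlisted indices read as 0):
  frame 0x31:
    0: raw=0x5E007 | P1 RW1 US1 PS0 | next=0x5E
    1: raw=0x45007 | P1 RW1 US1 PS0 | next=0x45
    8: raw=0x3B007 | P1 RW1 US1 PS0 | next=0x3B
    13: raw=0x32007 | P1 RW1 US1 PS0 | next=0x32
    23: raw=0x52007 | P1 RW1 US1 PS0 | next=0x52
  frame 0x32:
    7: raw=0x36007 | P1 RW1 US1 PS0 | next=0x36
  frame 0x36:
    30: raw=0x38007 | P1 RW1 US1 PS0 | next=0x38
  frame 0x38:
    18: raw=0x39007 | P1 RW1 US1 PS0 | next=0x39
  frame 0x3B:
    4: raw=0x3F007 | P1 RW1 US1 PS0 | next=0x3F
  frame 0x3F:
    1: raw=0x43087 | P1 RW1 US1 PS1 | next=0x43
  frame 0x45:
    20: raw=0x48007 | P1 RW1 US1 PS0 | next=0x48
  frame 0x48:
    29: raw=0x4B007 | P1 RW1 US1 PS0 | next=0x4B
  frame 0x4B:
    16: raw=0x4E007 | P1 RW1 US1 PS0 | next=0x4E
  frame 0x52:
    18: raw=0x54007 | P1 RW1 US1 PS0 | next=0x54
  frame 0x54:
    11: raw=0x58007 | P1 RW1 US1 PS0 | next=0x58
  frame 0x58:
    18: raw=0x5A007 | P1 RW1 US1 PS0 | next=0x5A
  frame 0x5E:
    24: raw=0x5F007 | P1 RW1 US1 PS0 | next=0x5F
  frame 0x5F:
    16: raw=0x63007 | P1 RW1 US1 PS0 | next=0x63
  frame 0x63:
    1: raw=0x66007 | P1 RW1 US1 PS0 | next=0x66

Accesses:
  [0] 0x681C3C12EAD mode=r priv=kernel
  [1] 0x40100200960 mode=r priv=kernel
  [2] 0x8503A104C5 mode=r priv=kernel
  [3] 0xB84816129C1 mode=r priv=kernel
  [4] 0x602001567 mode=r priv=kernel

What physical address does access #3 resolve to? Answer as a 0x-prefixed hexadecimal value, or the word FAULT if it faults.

Per-access translation:
#0 VA=0x681C3C12EAD (r,kernel):
  lvl0: tbl 0x31, slot 13 ⇒ 0x32007 (P1/RW1/US1/PS0)
  lvl1: tbl 0x32, slot 7 ⇒ 0x36007 (P1/RW1/US1/PS0)
  lvl2: tbl 0x36, slot 30 ⇒ 0x38007 (P1/RW1/US1/PS0)
  lvl3: tbl 0x38, slot 18 ⇒ 0x39007 (P1/RW1/US1/PS0)
  ✓ 0x39EAD  — 4 lookups
#1 VA=0x40100200960 (r,kernel):
  lvl0: tbl 0x31, slot 8 ⇒ 0x3B007 (P1/RW1/US1/PS0)
  lvl1: tbl 0x3B, slot 4 ⇒ 0x3F007 (P1/RW1/US1/PS0)
  lvl2: tbl 0x3F, slot 1 ⇒ 0x43087 (P1/RW1/US1/PS1)
  ✓ 0x43960 (huge @L2)  — 3 lookups
#2 VA=0x8503A104C5 (r,kernel):
  lvl0: tbl 0x31, slot 1 ⇒ 0x45007 (P1/RW1/US1/PS0)
  lvl1: tbl 0x45, slot 20 ⇒ 0x48007 (P1/RW1/US1/PS0)
  lvl2: tbl 0x48, slot 29 ⇒ 0x4B007 (P1/RW1/US1/PS0)
  lvl3: tbl 0x4B, slot 16 ⇒ 0x4E007 (P1/RW1/US1/PS0)
  ✓ 0x4E4C5  — 4 lookups
#3 VA=0xB84816129C1 (r,kernel):
  lvl0: tbl 0x31, slot 23 ⇒ 0x52007 (P1/RW1/US1/PS0)
  lvl1: tbl 0x52, slot 18 ⇒ 0x54007 (P1/RW1/US1/PS0)
  lvl2: tbl 0x54, slot 11 ⇒ 0x58007 (P1/RW1/US1/PS0)
  lvl3: tbl 0x58, slot 18 ⇒ 0x5A007 (P1/RW1/US1/PS0)
  ✓ 0x5A9C1  — 4 lookups
#4 VA=0x602001567 (r,kernel):
  lvl0: tbl 0x31, slot 0 ⇒ 0x5E007 (P1/RW1/US1/PS0)
  lvl1: tbl 0x5E, slot 24 ⇒ 0x5F007 (P1/RW1/US1/PS0)
  lvl2: tbl 0x5F, slot 16 ⇒ 0x63007 (P1/RW1/US1/PS0)
  lvl3: tbl 0x63, slot 1 ⇒ 0x66007 (P1/RW1/US1/PS0)
  ✓ 0x66567  — 4 lookups

Access #3 PA: 0x5A9C1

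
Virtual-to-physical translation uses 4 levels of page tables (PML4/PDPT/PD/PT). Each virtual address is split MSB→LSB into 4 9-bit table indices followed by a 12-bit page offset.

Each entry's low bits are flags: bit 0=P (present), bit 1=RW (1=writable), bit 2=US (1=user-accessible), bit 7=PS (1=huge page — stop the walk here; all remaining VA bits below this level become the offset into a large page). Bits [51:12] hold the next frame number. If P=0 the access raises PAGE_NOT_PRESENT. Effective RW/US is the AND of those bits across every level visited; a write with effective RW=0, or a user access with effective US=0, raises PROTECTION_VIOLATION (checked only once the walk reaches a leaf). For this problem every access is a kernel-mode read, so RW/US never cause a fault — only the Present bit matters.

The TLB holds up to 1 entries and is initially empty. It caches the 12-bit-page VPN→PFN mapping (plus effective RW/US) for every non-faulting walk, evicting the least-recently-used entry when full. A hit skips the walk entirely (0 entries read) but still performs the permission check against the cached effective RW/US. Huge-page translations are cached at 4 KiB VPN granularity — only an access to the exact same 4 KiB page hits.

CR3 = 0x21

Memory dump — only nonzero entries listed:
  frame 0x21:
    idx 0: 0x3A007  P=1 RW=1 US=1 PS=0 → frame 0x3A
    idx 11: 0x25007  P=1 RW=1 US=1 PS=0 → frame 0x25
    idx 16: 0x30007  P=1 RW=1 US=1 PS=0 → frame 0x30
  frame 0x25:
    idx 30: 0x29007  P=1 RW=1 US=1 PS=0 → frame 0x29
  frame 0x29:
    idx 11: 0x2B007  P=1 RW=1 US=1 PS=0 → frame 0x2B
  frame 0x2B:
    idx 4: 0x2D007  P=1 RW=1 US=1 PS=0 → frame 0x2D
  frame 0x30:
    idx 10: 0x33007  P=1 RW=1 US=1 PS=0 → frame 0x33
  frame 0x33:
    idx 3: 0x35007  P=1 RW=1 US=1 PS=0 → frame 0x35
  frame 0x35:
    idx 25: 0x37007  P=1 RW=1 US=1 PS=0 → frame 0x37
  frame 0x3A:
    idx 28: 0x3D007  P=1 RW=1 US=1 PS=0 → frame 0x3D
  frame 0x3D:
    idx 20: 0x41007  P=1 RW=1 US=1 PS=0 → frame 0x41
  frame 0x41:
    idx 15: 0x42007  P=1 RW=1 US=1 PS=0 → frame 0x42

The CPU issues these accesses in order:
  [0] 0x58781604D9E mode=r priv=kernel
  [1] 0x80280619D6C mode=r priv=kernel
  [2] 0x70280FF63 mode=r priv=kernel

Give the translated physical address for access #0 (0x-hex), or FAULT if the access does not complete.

Trace:
#0 VA=0x58781604D9E (r,kernel):
  lvl0: tbl 0x21, slot 11 ⇒ 0x25007 (P1/RW1/US1/PS0)
  lvl1: tbl 0x25, slot 30 ⇒ 0x29007 (P1/RW1/US1/PS0)
  lvl2: tbl 0x29, slot 11 ⇒ 0x2B007 (P1/RW1/US1/PS0)
  lvl3: tbl 0x2B, slot 4 ⇒ 0x2D007 (P1/RW1/US1/PS0)
  → PA=0x2DD9E  (4 entries read)
#1 VA=0x80280619D6C (r,kernel):
  lvl0: tbl 0x21, slot 16 ⇒ 0x30007 (P1/RW1/US1/PS0)
  lvl1: tbl 0x30, slot 10 ⇒ 0x33007 (P1/RW1/US1/PS0)
  lvl2: tbl 0x33, slot 3 ⇒ 0x35007 (P1/RW1/US1/PS0)
  lvl3: tbl 0x35, slot 25 ⇒ 0x37007 (P1/RW1/US1/PS0)
  → PA=0x37D6C  (4 entries read)
#2 VA=0x70280FF63 (r,kernel):
  lvl0: tbl 0x21, slot 0 ⇒ 0x3A007 (P1/RW1/US1/PS0)
  lvl1: tbl 0x3A, slot 28 ⇒ 0x3D007 (P1/RW1/US1/PS0)
  lvl2: tbl 0x3D, slot 20 ⇒ 0x41007 (P1/RW1/US1/PS0)
  lvl3: tbl 0x41, slot 15 ⇒ 0x42007 (P1/RW1/US1/PS0)
  → PA=0x42F63  (4 entries read)

Access #0 PA: 0x2DD9E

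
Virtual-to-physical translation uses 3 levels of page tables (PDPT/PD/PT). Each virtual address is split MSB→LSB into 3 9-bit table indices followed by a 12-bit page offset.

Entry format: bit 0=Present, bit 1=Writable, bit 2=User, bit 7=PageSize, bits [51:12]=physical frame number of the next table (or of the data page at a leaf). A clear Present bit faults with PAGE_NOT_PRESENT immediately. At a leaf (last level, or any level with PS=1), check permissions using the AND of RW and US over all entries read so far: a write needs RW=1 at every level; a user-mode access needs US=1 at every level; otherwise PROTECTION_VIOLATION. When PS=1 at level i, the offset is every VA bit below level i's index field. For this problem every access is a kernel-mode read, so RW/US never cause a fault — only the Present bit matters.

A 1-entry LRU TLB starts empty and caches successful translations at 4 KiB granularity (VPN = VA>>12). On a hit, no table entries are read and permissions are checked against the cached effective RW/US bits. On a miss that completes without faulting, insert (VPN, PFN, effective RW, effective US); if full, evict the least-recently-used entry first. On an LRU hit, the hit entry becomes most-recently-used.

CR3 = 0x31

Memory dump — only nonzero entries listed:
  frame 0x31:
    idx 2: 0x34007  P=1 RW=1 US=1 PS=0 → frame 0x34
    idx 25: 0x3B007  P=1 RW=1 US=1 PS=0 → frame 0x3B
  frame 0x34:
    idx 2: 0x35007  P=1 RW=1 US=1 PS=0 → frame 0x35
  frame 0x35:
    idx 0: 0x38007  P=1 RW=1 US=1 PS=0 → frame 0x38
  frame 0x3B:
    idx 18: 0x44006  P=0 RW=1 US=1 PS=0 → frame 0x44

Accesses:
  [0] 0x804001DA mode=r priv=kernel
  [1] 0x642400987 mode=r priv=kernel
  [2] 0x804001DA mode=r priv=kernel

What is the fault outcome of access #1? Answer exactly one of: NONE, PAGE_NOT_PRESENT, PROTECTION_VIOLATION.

Per-access translation:
#0 VA=0x804001DA (r,kernel):
  L0: frame=0x31 idx=2 entry=0x34007 [P=1 RW=1 US=1 PS=0]
  L1: frame=0x34 idx=2 entry=0x35007 [P=1 RW=1 US=1 PS=0]
  L2: frame=0x35 idx=0 entry=0x38007 [P=1 RW=1 US=1 PS=0]
  → PA=0x381DA  (3 entries read)
#1 VA=0x642400987 (r,kernel):
  L0: frame=0x31 idx=25 entry=0x3B007 [P=1 RW=1 US=1 PS=0]
  L1: frame=0x3B idx=18 entry=0x44006 [P=0 RW=1 US=1 PS=0]
  → PAGE_NOT_PRESENT  (2 entries read)
#2 VA=0x804001DA (r,kernel):
  TLB hit vpn=0x80400 → PA=0x381DA

Access #1 fault: PAGE_NOT_PRESENT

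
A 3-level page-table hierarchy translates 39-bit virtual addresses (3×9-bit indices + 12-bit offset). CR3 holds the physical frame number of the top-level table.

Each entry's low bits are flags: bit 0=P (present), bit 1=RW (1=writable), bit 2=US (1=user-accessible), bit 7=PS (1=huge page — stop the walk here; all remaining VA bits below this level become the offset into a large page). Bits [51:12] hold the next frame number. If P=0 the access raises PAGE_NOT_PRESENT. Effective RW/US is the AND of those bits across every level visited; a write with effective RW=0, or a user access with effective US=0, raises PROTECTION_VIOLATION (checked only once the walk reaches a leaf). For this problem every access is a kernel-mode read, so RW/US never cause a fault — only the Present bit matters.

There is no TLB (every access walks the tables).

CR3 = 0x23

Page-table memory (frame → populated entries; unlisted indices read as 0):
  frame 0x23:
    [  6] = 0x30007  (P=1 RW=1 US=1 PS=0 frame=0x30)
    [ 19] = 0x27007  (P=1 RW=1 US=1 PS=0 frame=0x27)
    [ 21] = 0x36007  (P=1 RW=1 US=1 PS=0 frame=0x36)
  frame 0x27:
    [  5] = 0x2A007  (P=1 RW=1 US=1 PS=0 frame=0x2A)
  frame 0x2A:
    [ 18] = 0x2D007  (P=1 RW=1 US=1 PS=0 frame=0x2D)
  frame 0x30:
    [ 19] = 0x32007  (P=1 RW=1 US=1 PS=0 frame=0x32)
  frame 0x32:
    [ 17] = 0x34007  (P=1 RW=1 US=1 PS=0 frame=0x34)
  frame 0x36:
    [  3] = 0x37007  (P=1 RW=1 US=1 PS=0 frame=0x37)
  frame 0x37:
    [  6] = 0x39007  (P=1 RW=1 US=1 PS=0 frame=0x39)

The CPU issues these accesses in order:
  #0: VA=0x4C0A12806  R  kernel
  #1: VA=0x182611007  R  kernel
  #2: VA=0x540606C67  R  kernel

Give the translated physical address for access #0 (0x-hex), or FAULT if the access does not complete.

Walk each access:
#0 VA=0x4C0A12806 (r,kernel):
  lvl0: tbl 0x23, slot 19 ⇒ 0x27007 (P1/RW1/US1/PS0)
  lvl1: tbl 0x27, slot 5 ⇒ 0x2A007 (P1/RW1/US1/PS0)
  lvl2: tbl 0x2A, slot 18 ⇒ 0x2D007 (P1/RW1/US1/PS0)
  ⇒ phys 0x2D806  [3 reads]
#1 VA=0x182611007 (r,kernel):
  lvl0: tbl 0x23, slot 6 ⇒ 0x30007 (P1/RW1/US1/PS0)
  lvl1: tbl 0x30, slot 19 ⇒ 0x32007 (P1/RW1/US1/PS0)
  lvl2: tbl 0x32, slot 17 ⇒ 0x34007 (P1/RW1/US1/PS0)
  ⇒ phys 0x34007  [3 reads]
#2 VA=0x540606C67 (r,kernel):
  lvl0: tbl 0x23, slot 21 ⇒ 0x36007 (P1/RW1/US1/PS0)
  lvl1: tbl 0x36, slot 3 ⇒ 0x37007 (P1/RW1/US1/PS0)
  lvl2: tbl 0x37, slot 6 ⇒ 0x39007 (P1/RW1/US1/PS0)
  ⇒ phys 0x39C67  [3 reads]

Access #0 PA: 0x2D806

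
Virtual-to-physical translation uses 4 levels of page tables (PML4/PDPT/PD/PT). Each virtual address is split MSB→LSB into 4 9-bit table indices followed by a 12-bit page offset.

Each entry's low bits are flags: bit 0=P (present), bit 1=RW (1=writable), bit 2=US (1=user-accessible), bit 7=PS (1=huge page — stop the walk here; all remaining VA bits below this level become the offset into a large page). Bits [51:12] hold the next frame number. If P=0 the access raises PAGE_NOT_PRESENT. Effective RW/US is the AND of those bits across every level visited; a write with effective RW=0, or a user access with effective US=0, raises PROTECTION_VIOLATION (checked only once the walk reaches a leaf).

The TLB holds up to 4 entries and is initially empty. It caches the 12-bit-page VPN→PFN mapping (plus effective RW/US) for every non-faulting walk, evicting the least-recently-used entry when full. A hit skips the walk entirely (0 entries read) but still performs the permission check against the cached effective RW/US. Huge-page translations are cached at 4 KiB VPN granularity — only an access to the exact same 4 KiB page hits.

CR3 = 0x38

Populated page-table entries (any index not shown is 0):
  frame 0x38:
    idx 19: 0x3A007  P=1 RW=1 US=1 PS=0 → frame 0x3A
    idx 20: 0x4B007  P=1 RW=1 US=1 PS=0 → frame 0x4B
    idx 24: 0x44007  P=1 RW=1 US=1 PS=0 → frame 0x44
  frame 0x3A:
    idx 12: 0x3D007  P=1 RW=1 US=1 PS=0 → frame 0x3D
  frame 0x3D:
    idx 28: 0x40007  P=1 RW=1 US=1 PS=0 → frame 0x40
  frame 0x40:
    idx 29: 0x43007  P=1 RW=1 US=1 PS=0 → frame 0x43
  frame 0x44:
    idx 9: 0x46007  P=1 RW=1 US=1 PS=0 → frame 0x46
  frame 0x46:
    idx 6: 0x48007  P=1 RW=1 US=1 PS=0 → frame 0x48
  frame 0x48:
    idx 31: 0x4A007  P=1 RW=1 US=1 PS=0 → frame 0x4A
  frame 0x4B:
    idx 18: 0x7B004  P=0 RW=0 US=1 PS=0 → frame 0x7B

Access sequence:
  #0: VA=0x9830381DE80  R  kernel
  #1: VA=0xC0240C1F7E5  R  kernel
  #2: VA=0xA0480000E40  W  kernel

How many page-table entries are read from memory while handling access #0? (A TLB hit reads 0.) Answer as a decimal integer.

Trace:
#0 VA=0x9830381DE80 (r,kernel):
  [0] read 0x38 idx=19: raw=0x3A007 flags P=1 W=1 U=1 S=0
  [1] read 0x3A idx=12: raw=0x3D007 flags P=1 W=1 U=1 S=0
  [2] read 0x3D idx=28: raw=0x40007 flags P=1 W=1 U=1 S=0
  [3] read 0x40 idx=29: raw=0x43007 flags P=1 W=1 U=1 S=0
  → PA=0x43E80  (4 entries read)
#1 VA=0xC0240C1F7E5 (r,kernel):
  [0] read 0x38 idx=24: raw=0x44007 flags P=1 W=1 U=1 S=0
  [1] read 0x44 idx=9: raw=0x46007 flags P=1 W=1 U=1 S=0
  [2] read 0x46 idx=6: raw=0x48007 flags P=1 W=1 U=1 S=0
  [3] read 0x48 idx=31: raw=0x4A007 flags P=1 W=1 U=1 S=0
  → PA=0x4A7E5  (4 entries read)
#2 VA=0xA0480000E40 (w,kernel):
  [0] read 0x38 idx=20: raw=0x4B007 flags P=1 W=1 U=1 S=0
  [1] read 0x4B idx=18: raw=0x7B004 flags P=0 W=0 U=1 S=0
  ⇒ fault: PAGE_NOT_PRESENT  — 2 lookups

Entries read for #0: 4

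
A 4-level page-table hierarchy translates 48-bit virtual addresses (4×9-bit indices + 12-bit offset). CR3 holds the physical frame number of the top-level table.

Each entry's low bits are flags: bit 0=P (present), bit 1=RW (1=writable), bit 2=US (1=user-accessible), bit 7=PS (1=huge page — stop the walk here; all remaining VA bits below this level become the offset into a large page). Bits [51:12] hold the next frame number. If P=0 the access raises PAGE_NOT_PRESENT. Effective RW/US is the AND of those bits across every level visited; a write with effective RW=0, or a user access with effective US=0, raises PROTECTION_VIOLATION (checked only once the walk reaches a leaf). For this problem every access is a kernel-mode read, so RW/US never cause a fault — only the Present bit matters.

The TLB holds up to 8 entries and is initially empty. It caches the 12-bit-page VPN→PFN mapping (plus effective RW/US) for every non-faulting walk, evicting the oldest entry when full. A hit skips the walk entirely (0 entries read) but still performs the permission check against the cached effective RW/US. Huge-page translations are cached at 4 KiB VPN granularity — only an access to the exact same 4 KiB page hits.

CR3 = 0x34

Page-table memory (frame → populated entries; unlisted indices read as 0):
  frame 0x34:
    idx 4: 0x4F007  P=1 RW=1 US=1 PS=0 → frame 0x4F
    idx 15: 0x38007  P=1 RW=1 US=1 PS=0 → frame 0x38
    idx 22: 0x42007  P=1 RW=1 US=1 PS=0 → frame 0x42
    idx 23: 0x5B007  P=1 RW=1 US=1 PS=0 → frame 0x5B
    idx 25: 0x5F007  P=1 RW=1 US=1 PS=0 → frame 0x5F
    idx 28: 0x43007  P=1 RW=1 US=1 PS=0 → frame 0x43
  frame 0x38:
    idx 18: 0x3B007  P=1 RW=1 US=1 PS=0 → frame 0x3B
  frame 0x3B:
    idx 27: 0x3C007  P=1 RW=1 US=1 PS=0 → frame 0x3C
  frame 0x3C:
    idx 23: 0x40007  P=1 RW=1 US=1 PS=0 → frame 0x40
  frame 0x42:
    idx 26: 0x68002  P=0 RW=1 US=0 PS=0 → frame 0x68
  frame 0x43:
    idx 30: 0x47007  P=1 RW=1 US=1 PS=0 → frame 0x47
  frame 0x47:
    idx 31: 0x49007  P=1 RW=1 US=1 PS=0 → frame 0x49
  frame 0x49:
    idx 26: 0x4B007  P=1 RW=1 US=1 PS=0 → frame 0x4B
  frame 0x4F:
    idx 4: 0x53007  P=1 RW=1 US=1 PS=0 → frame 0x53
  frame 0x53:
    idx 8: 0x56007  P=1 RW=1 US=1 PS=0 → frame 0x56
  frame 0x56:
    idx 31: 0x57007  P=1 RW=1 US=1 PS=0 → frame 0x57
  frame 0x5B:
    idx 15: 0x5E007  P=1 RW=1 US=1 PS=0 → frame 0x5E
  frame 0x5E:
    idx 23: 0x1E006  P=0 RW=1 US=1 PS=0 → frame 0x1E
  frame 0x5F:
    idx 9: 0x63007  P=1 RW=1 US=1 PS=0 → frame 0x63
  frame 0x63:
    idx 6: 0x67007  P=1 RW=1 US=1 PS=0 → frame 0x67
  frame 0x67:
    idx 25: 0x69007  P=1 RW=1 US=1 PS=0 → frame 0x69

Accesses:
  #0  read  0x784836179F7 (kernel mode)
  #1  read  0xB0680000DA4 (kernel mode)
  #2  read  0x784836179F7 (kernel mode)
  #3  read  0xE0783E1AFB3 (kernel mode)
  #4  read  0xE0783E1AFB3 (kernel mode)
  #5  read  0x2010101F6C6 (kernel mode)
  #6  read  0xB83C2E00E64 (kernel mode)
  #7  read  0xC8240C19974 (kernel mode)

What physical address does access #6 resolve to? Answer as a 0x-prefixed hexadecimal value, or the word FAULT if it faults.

Per-access translation:
#0 VA=0x784836179F7 (r,kernel):
  L0: frame=0x34 idx=15 entry=0x38007 [P=1 RW=1 US=1 PS=0]
  L1: frame=0x38 idx=18 entry=0x3B007 [P=1 RW=1 US=1 PS=0]
  L2: frame=0x3B idx=27 entry=0x3C007 [P=1 RW=1 US=1 PS=0]
  L3: frame=0x3C idx=23 entry=0x40007 [P=1 RW=1 US=1 PS=0]
  → PA=0x409F7  (4 entries read)
#1 VA=0xB0680000DA4 (r,kernel):
  L0: frame=0x34 idx=22 entry=0x42007 [P=1 RW=1 US=1 PS=0]
  L1: frame=0x42 idx=26 entry=0x68002 [P=0 RW=1 US=0 PS=0]
  ✗ PAGE_NOT_PRESENT  [2 reads]
#2 VA=0x784836179F7 (r,kernel):
  TLB hit vpn=0x78483617 → PA=0x409F7
#3 VA=0xE0783E1AFB3 (r,kernel):
  L0: frame=0x34 idx=28 entry=0x43007 [P=1 RW=1 US=1 PS=0]
  L1: frame=0x43 idx=30 entry=0x47007 [P=1 RW=1 US=1 PS=0]
  L2: frame=0x47 idx=31 entry=0x49007 [P=1 RW=1 US=1 PS=0]
  L3: frame=0x49 idx=26 entry=0x4B007 [P=1 RW=1 US=1 PS=0]
  → PA=0x4BFB3  (4 entries read)
#4 VA=0xE0783E1AFB3 (r,kernel):
  TLB hit vpn=0xE0783E1A → PA=0x4BFB3
#5 VA=0x2010101F6C6 (r,kernel):
  L0: frame=0x34 idx=4 entry=0x4F007 [P=1 RW=1 US=1 PS=0]
  L1: frame=0x4F idx=4 entry=0x53007 [P=1 RW=1 US=1 PS=0]
  L2: frame=0x53 idx=8 entry=0x56007 [P=1 RW=1 US=1 PS=0]
  L3: frame=0x56 idx=31 entry=0x57007 [P=1 RW=1 US=1 PS=0]
  → PA=0x576C6  (4 entries read)
#6 VA=0xB83C2E00E64 (r,kernel):
  L0: frame=0x34 idx=23 entry=0x5B007 [P=1 RW=1 US=1 PS=0]
  L1: frame=0x5B idx=15 entry=0x5E007 [P=1 RW=1 US=1 PS=0]
  L2: frame=0x5E idx=23 entry=0x1E006 [P=0 RW=1 US=1 PS=0]
  ✗ PAGE_NOT_PRESENT  [3 reads]
#7 VA=0xC8240C19974 (r,kernel):
  L0: frame=0x34 idx=25 entry=0x5F007 [P=1 RW=1 US=1 PS=0]
  L1: frame=0x5F idx=9 entry=0x63007 [P=1 RW=1 US=1 PS=0]
  L2: frame=0x63 idx=6 entry=0x67007 [P=1 RW=1 US=1 PS=0]
  L3: frame=0x67 idx=25 entry=0x69007 [P=1 RW=1 US=1 PS=0]
  → PA=0x69974  (4 entries read)

Access #6 PA: FAULT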